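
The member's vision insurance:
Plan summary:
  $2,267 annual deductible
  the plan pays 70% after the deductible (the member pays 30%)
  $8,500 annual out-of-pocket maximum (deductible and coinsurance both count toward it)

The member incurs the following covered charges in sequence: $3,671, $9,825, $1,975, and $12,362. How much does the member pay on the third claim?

Claim 1 ($3,671): deductible takes $2,267, $1,404 remains; coinsurance $1,404 × 30% = $421.20. Member owes $2,688.20 (running OOP $2,688.20).
Claim 2 ($9,825): 30% coinsurance on $9,825 = $2,947.50. Member owes $2,947.50 (running OOP $5,635.70).
Claim 3 ($1,975): deductible already satisfied, so member's share is 30% × $1,975 = $592.50. Member owes $592.50 (running OOP $6,228.20).

$592.50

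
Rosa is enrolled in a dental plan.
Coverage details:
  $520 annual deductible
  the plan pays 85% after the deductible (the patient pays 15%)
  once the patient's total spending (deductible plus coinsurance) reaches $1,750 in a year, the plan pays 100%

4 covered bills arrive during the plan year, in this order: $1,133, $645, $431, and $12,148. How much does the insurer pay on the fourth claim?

#1 ($1,133): deductible takes $520, $613 remains; coinsurance $613 × 15% = $91.95. Patient pays $611.95; OOP now $611.95. Insurer: $1,133 − $611.95 = $521.05.
#2 ($645): deductible already satisfied, so patient's share is 15% × $645 = $96.75. Patient owes $96.75 (running OOP $708.70). Insurer: $645 − $96.75 = $548.25.
#3 ($431): deductible met; 15% of $431 = $64.65. Patient owes $64.65 (running OOP $773.35). Insurer: $431 − $64.65 = $366.35.
#4 ($12,148): deductible already satisfied, so patient's share is 15% × $12,148 = $1,822.20. Adding that to $773.35 gives $2,595.55, past the $1,750 cap; patient pays only $1,750 − $773.35 = $976.65. Plan pays $12,148 − $976.65 = $11,171.35.

$11,171.35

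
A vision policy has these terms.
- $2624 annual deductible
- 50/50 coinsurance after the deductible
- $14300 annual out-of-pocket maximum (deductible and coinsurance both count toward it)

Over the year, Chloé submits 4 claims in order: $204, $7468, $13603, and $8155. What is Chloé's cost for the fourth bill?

$2350.50

Claim 1 ($204): entire amount goes to the deductible. Member owes $204 (running OOP $204).
Claim 2 ($7468): deductible takes $2420, $5048 remains; coinsurance $5048 × 50% = $2524. Member pays $4944; OOP now $5148.
Claim 3 ($13603): 50% coinsurance on $13603 = $6801.50. Member owes $6801.50 (running OOP $11949.50).
Claim 4 ($8155): deductible already satisfied, so member's share is 50% × $8155 = $4077.50. OOP would hit $16027 > $14300, so the cap limits the member to $14300 − $11949.50 = $2350.50.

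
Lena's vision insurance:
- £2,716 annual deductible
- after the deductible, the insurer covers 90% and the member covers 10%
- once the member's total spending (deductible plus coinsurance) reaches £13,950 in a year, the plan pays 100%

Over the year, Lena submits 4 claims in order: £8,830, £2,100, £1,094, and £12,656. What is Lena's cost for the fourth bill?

Claim 1 (£8,830): deductible takes £2,716, £6,114 remains; 10% of £6,114 = £611.40. Cost to member: £3,327.40. OOP to date £3,327.40.
Claim 2 (£2,100): deductible met; 10% of £2,100 = £210. Cost to member: £210. OOP to date £3,537.40.
Claim 3 (£1,094): deductible met; 10% of £1,094 = £109.40. Member pays £109.40; OOP now £3,646.80.
Claim 4 (£12,656): deductible already satisfied, so member's share is 10% × £12,656 = £1,265.60. Member owes £1,265.60 (running OOP £4,912.40).

£1,265.60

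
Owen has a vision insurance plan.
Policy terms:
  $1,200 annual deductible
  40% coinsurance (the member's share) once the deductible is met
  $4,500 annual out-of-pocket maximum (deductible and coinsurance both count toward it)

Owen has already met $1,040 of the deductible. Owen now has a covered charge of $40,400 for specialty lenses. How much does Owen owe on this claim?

Remaining deductible: $1,200 − $1,040 = $160.
That leaves $40,400 − $160 = $40,240 for coinsurance.
Coinsurance: $40,240 × 40% = $16,096.
Member responsibility before any cap: $160 + $16,096 = $16,256.
That would bring total out-of-pocket to $17,296, past the $4,500 cap. The member is capped at $4,500 − $1,040 = $3,460 on this claim.

$3,460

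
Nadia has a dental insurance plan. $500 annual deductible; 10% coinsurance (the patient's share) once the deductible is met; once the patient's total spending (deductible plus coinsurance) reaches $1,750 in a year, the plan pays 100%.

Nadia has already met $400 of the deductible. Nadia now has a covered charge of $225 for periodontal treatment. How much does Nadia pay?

$112.50

$400 of the $500 deductible is already met, leaving $100.
That leaves $225 − $100 = $125 for coinsurance.
10% of $125 = $12.50 falls to the patient.
So the patient owes $100 + $12.50 = $112.50 before any cap.
Year-to-date out-of-pocket becomes $400 + $112.50 = $512.50, still under the $1,750 maximum, so no cap applies.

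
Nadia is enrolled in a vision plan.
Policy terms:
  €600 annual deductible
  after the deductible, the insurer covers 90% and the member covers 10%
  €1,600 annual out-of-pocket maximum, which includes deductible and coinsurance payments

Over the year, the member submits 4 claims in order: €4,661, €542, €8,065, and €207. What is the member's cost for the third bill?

€539.70

Claim 1 — €4,661: €600 to deductible, leaving €4,061; coinsurance €4,061 × 10% = €406.10. Member owes €1,006.10 (running OOP €1,006.10).
Claim 2 — €542: deductible met; 10% of €542 = €54.20. Cost to member: €54.20. OOP to date €1,060.30.
Claim 3 — €8,065: 10% coinsurance on €8,065 = €806.50. OOP would hit €1,866.80 > €1,600, so the cap limits the member to €1,600 − €1,060.30 = €539.70.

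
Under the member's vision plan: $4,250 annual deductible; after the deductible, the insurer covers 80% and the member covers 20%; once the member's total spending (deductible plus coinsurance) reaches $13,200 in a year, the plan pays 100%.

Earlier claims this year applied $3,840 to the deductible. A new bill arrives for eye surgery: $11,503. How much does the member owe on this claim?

$2,628.60

$3,840 of the $4,250 deductible is already met, leaving $410.
After the $410 deductible portion, $11,503 − $410 = $11,093 is subject to coinsurance.
Member's 20% share of $11,093 is $2,218.60.
So the member owes $410 + $2,218.60 = $2,628.60 before any cap.
Cumulative spending $3,840 + $2,628.60 = $6,468.60 stays under the $13,200 maximum.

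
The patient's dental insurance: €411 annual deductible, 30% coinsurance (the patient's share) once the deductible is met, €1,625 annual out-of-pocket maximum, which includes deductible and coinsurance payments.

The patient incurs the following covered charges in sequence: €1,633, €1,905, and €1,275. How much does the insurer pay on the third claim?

Bill 1, €1,633: €411 finishes the deductible; €1,222 goes to coinsurance; 30% of €1,222 = €366.60. Patient owes €777.60 (running OOP €777.60). Insurer: €1,633 − €777.60 = €855.40.
Bill 2, €1,905: 30% coinsurance on €1,905 = €571.50. Patient owes €571.50 (running OOP €1,349.10). Insurer: €1,905 − €571.50 = €1,333.50.
Bill 3, €1,275: 30% coinsurance on €1,275 = €382.50. OOP would hit €1,731.60 > €1,625, so the cap limits the patient to €1,625 − €1,349.10 = €275.90. Plan pays €1,275 − €275.90 = €999.10.

€999.10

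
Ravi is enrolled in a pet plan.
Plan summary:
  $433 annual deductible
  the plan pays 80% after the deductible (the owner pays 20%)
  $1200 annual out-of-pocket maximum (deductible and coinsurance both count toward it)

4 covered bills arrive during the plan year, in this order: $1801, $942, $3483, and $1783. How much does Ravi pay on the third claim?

$305

Claim 1 ($1801): $433 finishes the deductible; $1368 goes to coinsurance; owner's 20% is $273.60. Cost to owner: $706.60. OOP to date $706.60.
Claim 2 ($942): deductible met; 20% of $942 = $188.40. Cost to owner: $188.40. OOP to date $895.
Claim 3 ($3483): 20% coinsurance on $3483 = $696.60. Adding that to $895 gives $1591.60, past the $1200 cap; owner pays only $1200 − $895 = $305.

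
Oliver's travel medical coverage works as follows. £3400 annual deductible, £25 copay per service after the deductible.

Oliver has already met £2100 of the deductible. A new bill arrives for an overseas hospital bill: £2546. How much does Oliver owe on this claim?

£1325

Deductible still to meet: £3400 − £2100 = £1300.
That leaves £2546 − £1300 = £1246 for the copay.
Copay on this service: £25.
Traveler responsibility: £1300 + £25 = £1325.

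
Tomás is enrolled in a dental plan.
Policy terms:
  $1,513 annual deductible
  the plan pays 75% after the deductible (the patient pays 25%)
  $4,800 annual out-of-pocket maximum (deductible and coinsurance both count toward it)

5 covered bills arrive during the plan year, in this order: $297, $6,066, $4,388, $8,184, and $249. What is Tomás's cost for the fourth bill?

Claim 1 ($297): entire amount goes to the deductible. Patient pays $297; OOP now $297.
Claim 2 ($6,066): $1,216 finishes the deductible; $4,850 goes to coinsurance; patient's 25% is $1,212.50. Patient pays $2,428.50; OOP now $2,725.50.
Claim 3 ($4,388): 25% coinsurance on $4,388 = $1,097. Patient owes $1,097 (running OOP $3,822.50).
Claim 4 ($8,184): 25% coinsurance on $8,184 = $2,046. Adding that to $3,822.50 gives $5,868.50, past the $4,800 cap; patient pays only $4,800 − $3,822.50 = $977.50.

$977.50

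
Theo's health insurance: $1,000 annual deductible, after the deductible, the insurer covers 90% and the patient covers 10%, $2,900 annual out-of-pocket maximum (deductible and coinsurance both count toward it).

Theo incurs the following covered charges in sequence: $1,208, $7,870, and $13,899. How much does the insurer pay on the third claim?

$12,806.80

Claim 1 ($1,208): deductible takes $1,000, $208 remains; coinsurance $208 × 10% = $20.80. Patient owes $1,020.80 (running OOP $1,020.80). Plan pays $1,208 − $1,020.80 = $187.20.
Claim 2 ($7,870): 10% coinsurance on $7,870 = $787. Patient pays $787; OOP now $1,807.80. Plan pays $7,870 − $787 = $7,083.
Claim 3 ($13,899): 10% coinsurance on $13,899 = $1,389.90. That would push OOP to $3,197.70, over the $2,900 cap, so patient pays $2,900 − $1,807.80 = $1,092.20. Insurer: $13,899 − $1,092.20 = $12,806.80.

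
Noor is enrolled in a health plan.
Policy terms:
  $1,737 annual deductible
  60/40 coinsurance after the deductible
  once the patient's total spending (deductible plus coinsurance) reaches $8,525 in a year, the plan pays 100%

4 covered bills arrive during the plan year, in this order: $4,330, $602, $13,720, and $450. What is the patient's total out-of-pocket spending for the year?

#1 ($4,330): deductible takes $1,737, $2,593 remains; coinsurance $2,593 × 40% = $1,037.20. Patient pays $2,774.20; OOP now $2,774.20.
#2 ($602): deductible met; 40% of $602 = $240.80. Cost to patient: $240.80. OOP to date $3,015.
#3 ($13,720): 40% coinsurance on $13,720 = $5,488. Cost to patient: $5,488. OOP to date $8,503.
#4 ($450): deductible met; 40% of $450 = $180. That would push OOP to $8,683, over the $8,525 cap, so patient pays $8,525 − $8,503 = $22.
Summing the patient's payments: $2,774.20 + $240.80 + $5,488 + $22 = $8,525.

$8,525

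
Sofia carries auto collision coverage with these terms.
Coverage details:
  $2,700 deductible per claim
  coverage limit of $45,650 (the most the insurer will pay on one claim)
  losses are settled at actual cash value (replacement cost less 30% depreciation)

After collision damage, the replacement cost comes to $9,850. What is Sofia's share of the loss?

Depreciate 30%: the covered value is $9,850 × 0.7 = $6,895.
Less the $2,700 deductible: $6,895 − $2,700 = $4,195.
$4,195 is within the $45,650 limit, so the insurer pays $4,195.
Driver's share is the uncovered remainder: $9,850 − $4,195 = $5,655.

$5,655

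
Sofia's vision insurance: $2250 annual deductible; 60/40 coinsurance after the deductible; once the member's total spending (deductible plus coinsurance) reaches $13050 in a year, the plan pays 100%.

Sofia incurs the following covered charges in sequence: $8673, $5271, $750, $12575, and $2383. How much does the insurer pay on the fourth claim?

$7545

Claim 1 ($8673): deductible takes $2250, $6423 remains; member's 40% is $2569.20. Member owes $4819.20 (running OOP $4819.20). Insurer: $8673 − $4819.20 = $3853.80.
Claim 2 ($5271): deductible met; 40% of $5271 = $2108.40. Member pays $2108.40; OOP now $6927.60. Insurer: $5271 − $2108.40 = $3162.60.
Claim 3 ($750): deductible met; 40% of $750 = $300. Cost to member: $300. OOP to date $7227.60. Plan pays $750 − $300 = $450.
Claim 4 ($12575): deductible met; 40% of $12575 = $5030. Member pays $5030; OOP now $12257.60. Insurer: $12575 − $5030 = $7545.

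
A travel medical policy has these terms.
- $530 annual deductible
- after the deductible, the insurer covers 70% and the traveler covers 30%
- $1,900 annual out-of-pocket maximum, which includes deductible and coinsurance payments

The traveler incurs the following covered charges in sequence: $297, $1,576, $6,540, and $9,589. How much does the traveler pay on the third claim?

$967.10

Claim 1 — $297: all of it applies to the deductible. Cost to traveler: $297. OOP to date $297.
Claim 2 — $1,576: deductible takes $233, $1,343 remains; coinsurance $1,343 × 30% = $402.90. Cost to traveler: $635.90. OOP to date $932.90.
Claim 3 — $6,540: deductible already satisfied, so traveler's share is 30% × $6,540 = $1,962. Adding that to $932.90 gives $2,894.90, past the $1,900 cap; traveler pays only $1,900 − $932.90 = $967.10.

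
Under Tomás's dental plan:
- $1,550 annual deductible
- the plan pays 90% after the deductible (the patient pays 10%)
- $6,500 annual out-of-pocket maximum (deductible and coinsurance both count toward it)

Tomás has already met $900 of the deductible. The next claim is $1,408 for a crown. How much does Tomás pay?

$725.80

Remaining deductible: $1,550 − $900 = $650.
After the $650 deductible portion, $1,408 − $650 = $758 is subject to coinsurance.
10% of $758 = $75.80 falls to the patient.
Patient responsibility before any cap: $650 + $75.80 = $725.80.
Total out-of-pocket so far would be $900 + $725.80 = $1,625.80, below the $6,500 cap — no reduction.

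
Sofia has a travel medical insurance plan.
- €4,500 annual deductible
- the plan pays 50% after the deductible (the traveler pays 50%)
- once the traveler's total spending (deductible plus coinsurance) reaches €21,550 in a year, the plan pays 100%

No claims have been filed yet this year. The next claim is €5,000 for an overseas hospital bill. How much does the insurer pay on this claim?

€250

Deductible not yet touched, so the first €4,500 of the bill goes to the deductible.
The remaining €500 (= €5,000 − €4,500) moves to coinsurance.
50% of €500 = €250 falls to the traveler.
Traveler responsibility before any cap: €4,500 + €250 = €4,750.
Year-to-date out-of-pocket becomes €0 + €4,750 = €4,750, still under the €21,550 maximum, so no cap applies.
The plan picks up €5,000 − €4,750 = €250.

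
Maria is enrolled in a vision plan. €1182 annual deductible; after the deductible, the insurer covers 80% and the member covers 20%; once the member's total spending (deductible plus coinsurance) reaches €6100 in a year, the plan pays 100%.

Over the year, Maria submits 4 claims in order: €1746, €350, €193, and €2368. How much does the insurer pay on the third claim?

€154.40

Claim 1 (€1746): deductible takes €1182, €564 remains; member's 20% is €112.80. Member owes €1294.80 (running OOP €1294.80). Insurer: €1746 − €1294.80 = €451.20.
Claim 2 (€350): deductible met; 20% of €350 = €70. Member owes €70 (running OOP €1364.80). Insurer: €350 − €70 = €280.
Claim 3 (€193): deductible already satisfied, so member's share is 20% × €193 = €38.60. Cost to member: €38.60. OOP to date €1403.40. Insurer: €193 − €38.60 = €154.40.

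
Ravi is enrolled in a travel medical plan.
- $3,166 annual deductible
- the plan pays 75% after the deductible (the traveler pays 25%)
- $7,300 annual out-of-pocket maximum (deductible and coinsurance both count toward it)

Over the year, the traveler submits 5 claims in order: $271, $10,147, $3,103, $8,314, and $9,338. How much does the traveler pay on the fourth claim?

$1,545.25

Claim 1 ($271): all of it applies to the deductible. Traveler pays $271; OOP now $271.
Claim 2 ($10,147): $2,895 finishes the deductible; $7,252 goes to coinsurance; coinsurance $7,252 × 25% = $1,813. Traveler pays $4,708; OOP now $4,979.
Claim 3 ($3,103): deductible already satisfied, so traveler's share is 25% × $3,103 = $775.75. Traveler pays $775.75; OOP now $5,754.75.
Claim 4 ($8,314): deductible met; 25% of $8,314 = $2,078.50. OOP would hit $7,833.25 > $7,300, so the cap limits the traveler to $7,300 − $5,754.75 = $1,545.25.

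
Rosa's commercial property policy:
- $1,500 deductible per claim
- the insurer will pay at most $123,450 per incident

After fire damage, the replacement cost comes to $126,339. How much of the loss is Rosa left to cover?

$2,889

After the deductible, $126,339 − $1,500 = $124,839 remains.
The $123,450 per-incident cap binds; insurer pays $123,450.
Business's share is the uncovered remainder: $126,339 − $123,450 = $2,889.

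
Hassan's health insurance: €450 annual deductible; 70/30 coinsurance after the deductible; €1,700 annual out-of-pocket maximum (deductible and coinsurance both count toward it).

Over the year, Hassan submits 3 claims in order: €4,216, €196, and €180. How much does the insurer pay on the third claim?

Bill 1, €4,216: deductible takes €450, €3,766 remains; patient's 30% is €1,129.80. Patient pays €1,579.80; OOP now €1,579.80. Insurer: €4,216 − €1,579.80 = €2,636.20.
Bill 2, €196: deductible already satisfied, so patient's share is 30% × €196 = €58.80. Patient pays €58.80; OOP now €1,638.60. Insurer: €196 − €58.80 = €137.20.
Bill 3, €180: deductible met; 30% of €180 = €54. Patient pays €54; OOP now €1,692.60. Plan pays €180 − €54 = €126.

€126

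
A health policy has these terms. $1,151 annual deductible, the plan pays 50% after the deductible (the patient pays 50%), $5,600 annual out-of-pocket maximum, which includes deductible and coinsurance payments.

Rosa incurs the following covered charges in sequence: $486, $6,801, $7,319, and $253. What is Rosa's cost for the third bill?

#1 ($486): fully absorbed by the deductible. Patient pays $486; OOP now $486.
#2 ($6,801): deductible takes $665, $6,136 remains; 50% of $6,136 = $3,068. Patient owes $3,733 (running OOP $4,219).
#3 ($7,319): deductible met; 50% of $7,319 = $3,659.50. OOP would hit $7,878.50 > $5,600, so the cap limits the patient to $5,600 − $4,219 = $1,381.

$1,381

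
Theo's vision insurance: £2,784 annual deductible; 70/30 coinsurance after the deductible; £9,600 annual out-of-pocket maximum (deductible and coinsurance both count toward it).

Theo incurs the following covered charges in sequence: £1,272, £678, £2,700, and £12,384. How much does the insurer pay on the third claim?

#1 (£1,272): entire amount goes to the deductible. Member pays £1,272; OOP now £1,272. Insurer: £1,272 − £1,272 = £0.
#2 (£678): fully absorbed by the deductible. Member pays £678; OOP now £1,950. Plan pays £678 − £678 = £0.
#3 (£2,700): deductible takes £834, £1,866 remains; member's 30% is £559.80. Member owes £1,393.80 (running OOP £3,343.80). Plan pays £2,700 − £1,393.80 = £1,306.20.

£1,306.20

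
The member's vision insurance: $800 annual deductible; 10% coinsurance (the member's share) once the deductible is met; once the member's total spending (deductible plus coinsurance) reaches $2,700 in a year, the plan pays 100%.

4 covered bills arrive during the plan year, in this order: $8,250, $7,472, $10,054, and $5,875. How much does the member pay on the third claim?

Claim 1 ($8,250): deductible takes $800, $7,450 remains; 10% of $7,450 = $745. Member pays $1,545; OOP now $1,545.
Claim 2 ($7,472): 10% coinsurance on $7,472 = $747.20. Member pays $747.20; OOP now $2,292.20.
Claim 3 ($10,054): deductible already satisfied, so member's share is 10% × $10,054 = $1,005.40. Adding that to $2,292.20 gives $3,297.60, past the $2,700 cap; member pays only $2,700 − $2,292.20 = $407.80.

$407.80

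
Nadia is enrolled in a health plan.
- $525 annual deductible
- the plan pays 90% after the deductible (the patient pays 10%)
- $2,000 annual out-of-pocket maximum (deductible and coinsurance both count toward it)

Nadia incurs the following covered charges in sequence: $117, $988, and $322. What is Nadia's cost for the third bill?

Claim 1 — $117: all of it applies to the deductible. Patient pays $117; OOP now $117.
Claim 2 — $988: $408 to deductible, leaving $580; 10% of $580 = $58. Patient owes $466 (running OOP $583).
Claim 3 — $322: deductible met; 10% of $322 = $32.20. Patient owes $32.20 (running OOP $615.20).

$32.20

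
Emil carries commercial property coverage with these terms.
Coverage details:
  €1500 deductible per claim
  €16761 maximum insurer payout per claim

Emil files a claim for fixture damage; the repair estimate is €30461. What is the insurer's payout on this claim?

€16761

After the deductible, €30461 − €1500 = €28961 remains.
€28961 exceeds the €16761 limit, so the insurer pays the limit: €16761.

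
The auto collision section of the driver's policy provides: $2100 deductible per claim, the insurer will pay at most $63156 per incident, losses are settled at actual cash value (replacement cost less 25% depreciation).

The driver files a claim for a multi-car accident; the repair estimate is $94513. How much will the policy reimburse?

At 25% depreciation, ACV = $94513 − $23628.25 = $70884.75.
Less the $2100 deductible: $70884.75 − $2100 = $68784.75.
$68784.75 exceeds the $63156 limit, so the insurer pays the limit: $63156.

$63156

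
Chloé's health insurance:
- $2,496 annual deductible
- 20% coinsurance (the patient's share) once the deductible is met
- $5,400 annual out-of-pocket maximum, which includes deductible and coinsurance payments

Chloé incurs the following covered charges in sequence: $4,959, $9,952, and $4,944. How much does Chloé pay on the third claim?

$421

Bill 1, $4,959: $2,496 finishes the deductible; $2,463 goes to coinsurance; coinsurance $2,463 × 20% = $492.60. Cost to patient: $2,988.60. OOP to date $2,988.60.
Bill 2, $9,952: deductible already satisfied, so patient's share is 20% × $9,952 = $1,990.40. Cost to patient: $1,990.40. OOP to date $4,979.
Bill 3, $4,944: deductible already satisfied, so patient's share is 20% × $4,944 = $988.80. Adding that to $4,979 gives $5,967.80, past the $5,400 cap; patient pays only $5,400 − $4,979 = $421.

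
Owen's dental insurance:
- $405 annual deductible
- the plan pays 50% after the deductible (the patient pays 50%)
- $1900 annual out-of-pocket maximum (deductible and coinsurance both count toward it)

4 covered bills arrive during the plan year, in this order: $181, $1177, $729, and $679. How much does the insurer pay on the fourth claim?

Claim 1 ($181): entire amount goes to the deductible. Patient owes $181 (running OOP $181). Insurer: $181 − $181 = $0.
Claim 2 ($1177): deductible takes $224, $953 remains; patient's 50% is $476.50. Cost to patient: $700.50. OOP to date $881.50. Insurer: $1177 − $700.50 = $476.50.
Claim 3 ($729): 50% coinsurance on $729 = $364.50. Cost to patient: $364.50. OOP to date $1246. Insurer: $729 − $364.50 = $364.50.
Claim 4 ($679): deductible met; 50% of $679 = $339.50. Cost to patient: $339.50. OOP to date $1585.50. Insurer: $679 − $339.50 = $339.50.

$339.50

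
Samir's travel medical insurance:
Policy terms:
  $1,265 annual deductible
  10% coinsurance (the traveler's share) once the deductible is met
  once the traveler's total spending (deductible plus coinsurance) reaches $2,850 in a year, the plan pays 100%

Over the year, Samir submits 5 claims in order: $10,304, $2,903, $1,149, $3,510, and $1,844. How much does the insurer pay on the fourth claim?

$3,234.10

Bill 1, $10,304: $1,265 finishes the deductible; $9,039 goes to coinsurance; traveler's 10% is $903.90. Cost to traveler: $2,168.90. OOP to date $2,168.90. Insurer: $10,304 − $2,168.90 = $8,135.10.
Bill 2, $2,903: deductible already satisfied, so traveler's share is 10% × $2,903 = $290.30. Traveler pays $290.30; OOP now $2,459.20. Plan pays $2,903 − $290.30 = $2,612.70.
Bill 3, $1,149: 10% coinsurance on $1,149 = $114.90. Cost to traveler: $114.90. OOP to date $2,574.10. Plan pays $1,149 − $114.90 = $1,034.10.
Bill 4, $3,510: deductible met; 10% of $3,510 = $351. That would push OOP to $2,925.10, over the $2,850 cap, so traveler pays $2,850 − $2,574.10 = $275.90. Insurer: $3,510 − $275.90 = $3,234.10.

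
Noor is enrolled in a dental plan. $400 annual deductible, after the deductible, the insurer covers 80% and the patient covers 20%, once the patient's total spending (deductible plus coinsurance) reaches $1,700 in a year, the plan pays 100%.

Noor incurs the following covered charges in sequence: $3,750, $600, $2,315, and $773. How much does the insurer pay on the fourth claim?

Claim 1 — $3,750: $400 finishes the deductible; $3,350 goes to coinsurance; coinsurance $3,350 × 20% = $670. Patient owes $1,070 (running OOP $1,070). Insurer: $3,750 − $1,070 = $2,680.
Claim 2 — $600: 20% coinsurance on $600 = $120. Cost to patient: $120. OOP to date $1,190. Plan pays $600 − $120 = $480.
Claim 3 — $2,315: deductible met; 20% of $2,315 = $463. Patient pays $463; OOP now $1,653. Insurer: $2,315 − $463 = $1,852.
Claim 4 — $773: 20% coinsurance on $773 = $154.60. OOP would hit $1,807.60 > $1,700, so the cap limits the patient to $1,700 − $1,653 = $47. Insurer: $773 − $47 = $726.

$726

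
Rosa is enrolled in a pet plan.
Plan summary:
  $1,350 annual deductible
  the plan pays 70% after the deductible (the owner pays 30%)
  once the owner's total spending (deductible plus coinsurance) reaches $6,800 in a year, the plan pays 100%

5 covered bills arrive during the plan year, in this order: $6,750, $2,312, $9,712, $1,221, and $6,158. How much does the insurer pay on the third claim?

$6,798.40

Bill 1, $6,750: $1,350 finishes the deductible; $5,400 goes to coinsurance; coinsurance $5,400 × 30% = $1,620. Owner owes $2,970 (running OOP $2,970). Insurer: $6,750 − $2,970 = $3,780.
Bill 2, $2,312: deductible met; 30% of $2,312 = $693.60. Owner pays $693.60; OOP now $3,663.60. Insurer: $2,312 − $693.60 = $1,618.40.
Bill 3, $9,712: deductible already satisfied, so owner's share is 30% × $9,712 = $2,913.60. Owner owes $2,913.60 (running OOP $6,577.20). Plan pays $9,712 − $2,913.60 = $6,798.40.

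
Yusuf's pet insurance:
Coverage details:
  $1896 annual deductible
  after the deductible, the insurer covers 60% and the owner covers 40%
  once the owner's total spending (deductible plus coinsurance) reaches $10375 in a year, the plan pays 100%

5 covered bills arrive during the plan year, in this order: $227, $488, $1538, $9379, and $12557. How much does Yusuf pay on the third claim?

$1323.80

Bill 1, $227: fully absorbed by the deductible. Owner pays $227; OOP now $227.
Bill 2, $488: all of it applies to the deductible. Cost to owner: $488. OOP to date $715.
Bill 3, $1538: $1181 to deductible, leaving $357; coinsurance $357 × 40% = $142.80. Cost to owner: $1323.80. OOP to date $2038.80.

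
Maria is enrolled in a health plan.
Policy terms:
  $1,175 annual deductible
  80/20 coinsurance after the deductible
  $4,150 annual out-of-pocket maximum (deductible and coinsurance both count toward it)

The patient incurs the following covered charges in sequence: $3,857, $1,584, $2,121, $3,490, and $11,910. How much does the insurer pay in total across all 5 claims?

$18,812

Claim 1 — $3,857: $1,175 finishes the deductible; $2,682 goes to coinsurance; 20% of $2,682 = $536.40. Patient pays $1,711.40; OOP now $1,711.40. Insurer: $3,857 − $1,711.40 = $2,145.60.
Claim 2 — $1,584: deductible met; 20% of $1,584 = $316.80. Cost to patient: $316.80. OOP to date $2,028.20. Insurer: $1,584 − $316.80 = $1,267.20.
Claim 3 — $2,121: 20% coinsurance on $2,121 = $424.20. Cost to patient: $424.20. OOP to date $2,452.40. Insurer: $2,121 − $424.20 = $1,696.80.
Claim 4 — $3,490: 20% coinsurance on $3,490 = $698. Cost to patient: $698. OOP to date $3,150.40. Insurer: $3,490 − $698 = $2,792.
Claim 5 — $11,910: 20% coinsurance on $11,910 = $2,382. Adding that to $3,150.40 gives $5,532.40, past the $4,150 cap; patient pays only $4,150 − $3,150.40 = $999.60. Insurer: $11,910 − $999.60 = $10,910.40.
Insurer total = bills − patient's total = $22,962 − $4,150 = $18,812.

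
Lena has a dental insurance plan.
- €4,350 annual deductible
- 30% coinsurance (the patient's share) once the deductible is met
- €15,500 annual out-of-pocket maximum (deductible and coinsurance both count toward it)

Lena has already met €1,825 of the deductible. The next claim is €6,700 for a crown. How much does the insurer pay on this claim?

€1,825 of the €4,350 deductible is already met, leaving €2,525.
The remaining €4,175 (= €6,700 − €2,525) moves to coinsurance.
Coinsurance: €4,175 × 30% = €1,252.50.
So the patient owes €2,525 + €1,252.50 = €3,777.50 before any cap.
Total out-of-pocket so far would be €1,825 + €3,777.50 = €5,602.50, below the €15,500 cap — no reduction.
The plan picks up €6,700 − €3,777.50 = €2,922.50.

€2,922.50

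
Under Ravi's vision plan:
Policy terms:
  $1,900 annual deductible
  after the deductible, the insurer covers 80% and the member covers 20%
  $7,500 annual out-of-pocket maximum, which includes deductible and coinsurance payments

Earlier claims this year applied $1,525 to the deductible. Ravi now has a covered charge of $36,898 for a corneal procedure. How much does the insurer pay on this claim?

Remaining deductible: $1,900 − $1,525 = $375.
After the $375 deductible portion, $36,898 − $375 = $36,523 is subject to coinsurance.
Member's 20% share of $36,523 is $7,304.60.
Member responsibility before any cap: $375 + $7,304.60 = $7,679.60.
Adding $7,679.60 to the $1,525 already spent would give $9,204.60, which exceeds the $7,500 cap; the member pays just $7,500 − $1,525 = $5,975.
The plan picks up $36,898 − $5,975 = $30,923.

$30,923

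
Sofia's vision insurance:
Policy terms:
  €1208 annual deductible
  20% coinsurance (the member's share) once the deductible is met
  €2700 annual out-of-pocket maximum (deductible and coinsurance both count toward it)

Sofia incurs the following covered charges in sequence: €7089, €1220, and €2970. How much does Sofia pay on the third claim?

€71.80

Bill 1, €7089: €1208 to deductible, leaving €5881; 20% of €5881 = €1176.20. Member pays €2384.20; OOP now €2384.20.
Bill 2, €1220: 20% coinsurance on €1220 = €244. Member pays €244; OOP now €2628.20.
Bill 3, €2970: 20% coinsurance on €2970 = €594. That would push OOP to €3222.20, over the €2700 cap, so member pays €2700 − €2628.20 = €71.80.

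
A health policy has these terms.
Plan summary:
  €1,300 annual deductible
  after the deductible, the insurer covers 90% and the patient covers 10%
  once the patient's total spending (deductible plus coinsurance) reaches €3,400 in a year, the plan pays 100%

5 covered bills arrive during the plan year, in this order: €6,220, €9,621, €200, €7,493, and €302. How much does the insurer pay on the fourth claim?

Claim 1 (€6,220): deductible takes €1,300, €4,920 remains; 10% of €4,920 = €492. Cost to patient: €1,792. OOP to date €1,792. Insurer: €6,220 − €1,792 = €4,428.
Claim 2 (€9,621): deductible met; 10% of €9,621 = €962.10. Cost to patient: €962.10. OOP to date €2,754.10. Plan pays €9,621 − €962.10 = €8,658.90.
Claim 3 (€200): deductible met; 10% of €200 = €20. Patient owes €20 (running OOP €2,774.10). Insurer: €200 − €20 = €180.
Claim 4 (€7,493): 10% coinsurance on €7,493 = €749.30. That would push OOP to €3,523.40, over the €3,400 cap, so patient pays €3,400 − €2,774.10 = €625.90. Insurer: €7,493 − €625.90 = €6,867.10.

€6,867.10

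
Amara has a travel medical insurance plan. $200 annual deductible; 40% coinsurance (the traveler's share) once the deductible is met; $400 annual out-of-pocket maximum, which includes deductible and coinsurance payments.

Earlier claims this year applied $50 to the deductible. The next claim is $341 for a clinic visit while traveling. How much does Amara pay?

$50 of the $200 deductible is already met, leaving $150.
The remaining $191 (= $341 − $150) moves to coinsurance.
Traveler's 40% share of $191 is $76.40.
So the traveler owes $150 + $76.40 = $226.40 before any cap.
Cumulative spending $50 + $226.40 = $276.40 stays under the $400 maximum.

$226.40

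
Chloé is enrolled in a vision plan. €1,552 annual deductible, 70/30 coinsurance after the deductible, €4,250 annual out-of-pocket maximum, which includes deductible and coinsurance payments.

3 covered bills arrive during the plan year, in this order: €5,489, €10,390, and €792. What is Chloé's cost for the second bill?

#1 (€5,489): deductible takes €1,552, €3,937 remains; 30% of €3,937 = €1,181.10. Member owes €2,733.10 (running OOP €2,733.10).
#2 (€10,390): deductible met; 30% of €10,390 = €3,117. Adding that to €2,733.10 gives €5,850.10, past the €4,250 cap; member pays only €4,250 − €2,733.10 = €1,516.90.

€1,516.90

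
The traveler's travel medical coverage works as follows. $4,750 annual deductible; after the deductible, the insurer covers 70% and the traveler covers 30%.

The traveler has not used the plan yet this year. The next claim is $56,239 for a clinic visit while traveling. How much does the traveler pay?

$20,196.70

Nothing has been paid toward the $4,750 deductible, so the first $4,750 of this charge is applied there.
After the $4,750 deductible portion, $56,239 − $4,750 = $51,489 is subject to coinsurance.
30% of $51,489 = $15,446.70 falls to the traveler.
That puts the traveler's cost at $4,750 + $15,446.70 = $20,196.70.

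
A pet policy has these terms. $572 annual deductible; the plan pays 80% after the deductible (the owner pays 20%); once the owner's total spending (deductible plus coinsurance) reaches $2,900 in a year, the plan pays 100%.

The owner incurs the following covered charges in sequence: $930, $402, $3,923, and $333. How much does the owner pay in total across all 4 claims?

Claim 1 ($930): deductible takes $572, $358 remains; owner's 20% is $71.60. Owner pays $643.60; OOP now $643.60.
Claim 2 ($402): deductible already satisfied, so owner's share is 20% × $402 = $80.40. Owner owes $80.40 (running OOP $724).
Claim 3 ($3,923): deductible met; 20% of $3,923 = $784.60. Cost to owner: $784.60. OOP to date $1,508.60.
Claim 4 ($333): 20% coinsurance on $333 = $66.60. Cost to owner: $66.60. OOP to date $1,575.20.
Total paid by the owner: $643.60 + $80.40 + $784.60 + $66.60 = $1,575.20.

$1,575.20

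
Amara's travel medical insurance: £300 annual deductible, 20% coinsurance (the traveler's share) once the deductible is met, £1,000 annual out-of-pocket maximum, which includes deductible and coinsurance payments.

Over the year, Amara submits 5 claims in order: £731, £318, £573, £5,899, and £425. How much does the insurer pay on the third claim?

£458.40

Claim 1 — £731: £300 finishes the deductible; £431 goes to coinsurance; coinsurance £431 × 20% = £86.20. Cost to traveler: £386.20. OOP to date £386.20. Plan pays £731 − £386.20 = £344.80.
Claim 2 — £318: deductible met; 20% of £318 = £63.60. Traveler owes £63.60 (running OOP £449.80). Insurer: £318 − £63.60 = £254.40.
Claim 3 — £573: 20% coinsurance on £573 = £114.60. Traveler pays £114.60; OOP now £564.40. Insurer: £573 − £114.60 = £458.40.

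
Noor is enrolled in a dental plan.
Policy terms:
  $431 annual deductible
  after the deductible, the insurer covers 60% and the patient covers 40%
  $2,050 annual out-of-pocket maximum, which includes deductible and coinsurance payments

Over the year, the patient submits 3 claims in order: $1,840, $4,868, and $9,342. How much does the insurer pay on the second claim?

$3,812.60

Claim 1 — $1,840: $431 to deductible, leaving $1,409; patient's 40% is $563.60. Cost to patient: $994.60. OOP to date $994.60. Plan pays $1,840 − $994.60 = $845.40.
Claim 2 — $4,868: deductible already satisfied, so patient's share is 40% × $4,868 = $1,947.20. Adding that to $994.60 gives $2,941.80, past the $2,050 cap; patient pays only $2,050 − $994.60 = $1,055.40. Insurer: $4,868 − $1,055.40 = $3,812.60.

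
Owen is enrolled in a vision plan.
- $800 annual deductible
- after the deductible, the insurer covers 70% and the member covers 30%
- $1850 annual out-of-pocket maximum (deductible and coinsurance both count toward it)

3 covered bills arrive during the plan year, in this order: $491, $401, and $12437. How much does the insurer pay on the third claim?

Claim 1 — $491: fully absorbed by the deductible. Member pays $491; OOP now $491. Plan pays $491 − $491 = $0.
Claim 2 — $401: $309 finishes the deductible; $92 goes to coinsurance; coinsurance $92 × 30% = $27.60. Member pays $336.60; OOP now $827.60. Plan pays $401 − $336.60 = $64.40.
Claim 3 — $12437: deductible already satisfied, so member's share is 30% × $12437 = $3731.10. That would push OOP to $4558.70, over the $1850 cap, so member pays $1850 − $827.60 = $1022.40. Insurer: $12437 − $1022.40 = $11414.60.

$11414.60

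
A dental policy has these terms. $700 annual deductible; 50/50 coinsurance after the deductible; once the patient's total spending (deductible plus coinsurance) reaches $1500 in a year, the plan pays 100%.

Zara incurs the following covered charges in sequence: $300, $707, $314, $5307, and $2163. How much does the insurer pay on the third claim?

$157

#1 ($300): entire amount goes to the deductible. Patient pays $300; OOP now $300. Plan pays $300 − $300 = $0.
#2 ($707): $400 to deductible, leaving $307; 50% of $307 = $153.50. Patient owes $553.50 (running OOP $853.50). Insurer: $707 − $553.50 = $153.50.
#3 ($314): deductible already satisfied, so patient's share is 50% × $314 = $157. Patient owes $157 (running OOP $1010.50). Insurer: $314 − $157 = $157.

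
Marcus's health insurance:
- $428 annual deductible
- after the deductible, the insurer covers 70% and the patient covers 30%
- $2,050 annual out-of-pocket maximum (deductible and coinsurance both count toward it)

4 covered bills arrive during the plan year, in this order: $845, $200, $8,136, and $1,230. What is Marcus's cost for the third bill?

Claim 1 ($845): $428 finishes the deductible; $417 goes to coinsurance; patient's 30% is $125.10. Cost to patient: $553.10. OOP to date $553.10.
Claim 2 ($200): 30% coinsurance on $200 = $60. Cost to patient: $60. OOP to date $613.10.
Claim 3 ($8,136): deductible already satisfied, so patient's share is 30% × $8,136 = $2,440.80. That would push OOP to $3,053.90, over the $2,050 cap, so patient pays $2,050 − $613.10 = $1,436.90.

$1,436.90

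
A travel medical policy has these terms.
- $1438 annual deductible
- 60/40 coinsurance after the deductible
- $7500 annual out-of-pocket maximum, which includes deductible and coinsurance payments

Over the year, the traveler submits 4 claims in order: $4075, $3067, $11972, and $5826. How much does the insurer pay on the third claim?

$8191.60

Claim 1 — $4075: $1438 to deductible, leaving $2637; traveler's 40% is $1054.80. Traveler pays $2492.80; OOP now $2492.80. Insurer: $4075 − $2492.80 = $1582.20.
Claim 2 — $3067: deductible already satisfied, so traveler's share is 40% × $3067 = $1226.80. Cost to traveler: $1226.80. OOP to date $3719.60. Plan pays $3067 − $1226.80 = $1840.20.
Claim 3 — $11972: deductible met; 40% of $11972 = $4788.80. Adding that to $3719.60 gives $8508.40, past the $7500 cap; traveler pays only $7500 − $3719.60 = $3780.40. Plan pays $11972 − $3780.40 = $8191.60.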